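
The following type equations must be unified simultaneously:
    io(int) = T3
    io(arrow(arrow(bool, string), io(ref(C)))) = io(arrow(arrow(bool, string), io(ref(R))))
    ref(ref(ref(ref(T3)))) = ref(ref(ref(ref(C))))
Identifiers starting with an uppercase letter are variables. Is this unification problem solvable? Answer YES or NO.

Bind T3 := io(int); substituting into the one remaining equation that mentions T3 gives: ref(ref(ref(ref(io(int))))) = ref(ref(ref(ref(C)))).
Decompose io/1: arrow(arrow(bool, string), io(ref(C))) = arrow(arrow(bool, string), io(ref(R))).
Decompose arrow/2: arrow(bool, string) = arrow(bool, string),  io(ref(C)) = io(ref(R)).
Delete trivial equation arrow(bool, string) = arrow(bool, string).
Decompose io/1: ref(C) = ref(R).
Decompose ref/1: C = R.
Bind C := R; substituting into the remaining equation gives: ref(ref(ref(ref(io(int))))) = ref(ref(ref(ref(R)))).
Decompose ref/1: ref(ref(ref(io(int)))) = ref(ref(ref(R))).
Decompose ref/1: ref(ref(io(int))) = ref(ref(R)).
Decompose ref/1: ref(io(int)) = ref(R).
Decompose ref/1: io(int) = R.
Bind R := io(int). Substituting into the earlier binding gives C := io(int).
No equations remain and no clash or occurs-check failure arose, so a unifier exists.

YES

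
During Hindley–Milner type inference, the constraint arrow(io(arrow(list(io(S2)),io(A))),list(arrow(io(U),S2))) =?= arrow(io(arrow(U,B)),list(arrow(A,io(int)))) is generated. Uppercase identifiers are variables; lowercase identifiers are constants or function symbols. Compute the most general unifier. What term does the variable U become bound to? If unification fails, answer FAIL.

list(io(io(int)))

Decompose arrow/2: io(arrow(list(io(S2)),io(A))) =?= io(arrow(U,B)),  list(arrow(io(U),S2)) =?= list(arrow(A,io(int))).
Decompose io/1: arrow(list(io(S2)),io(A)) =?= arrow(U,B).
Decompose arrow/2: list(io(S2)) =?= U,  io(A) =?= B.
Bind U := list(io(S2)); substituting into the one remaining equation that mentions U gives: list(arrow(io(list(io(S2))),S2)) =?= list(arrow(A,io(int))).
Bind B := io(A); no other remaining equation mentions B.
Decompose list/1: arrow(io(list(io(S2))),S2) =?= arrow(A,io(int)).
Decompose arrow/2: io(list(io(S2))) =?= A,  S2 =?= io(int).
Bind A := io(list(io(S2))); no other remaining equation mentions A. Substituting into the earlier binding gives B := io(io(list(io(S2)))).
Bind S2 := io(int). Substituting into the earlier bindings gives U := list(io(io(int))), B := io(io(list(io(io(int))))), A := io(list(io(io(int)))).
MGU = { U ↦ list(io(io(int))), B ↦ io(io(list(io(io(int))))), A ↦ io(list(io(io(int)))), S2 ↦ io(int) }, so U ↦ list(io(io(int))).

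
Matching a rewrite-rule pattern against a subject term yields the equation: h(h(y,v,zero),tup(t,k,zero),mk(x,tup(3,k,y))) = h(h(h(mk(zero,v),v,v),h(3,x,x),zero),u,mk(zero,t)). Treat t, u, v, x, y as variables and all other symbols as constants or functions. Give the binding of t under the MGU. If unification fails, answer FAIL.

Decompose h/3: h(y,v,zero) = h(h(mk(zero,v),v,v),h(3,x,x),zero),  tup(t,k,zero) = u,  mk(x,tup(3,k,y)) = mk(zero,t).
Decompose h/3: y = h(mk(zero,v),v,v),  v = h(3,x,x),  zero = zero.
Bind y := h(mk(zero,v),v,v); substituting into the one remaining equation that mentions y gives: mk(x,tup(3,k,h(mk(zero,v),v,v))) = mk(zero,t).
Bind v := h(3,x,x); substituting into the one remaining equation that mentions v gives: mk(x,tup(3,k,h(mk(zero,h(3,x,x)),h(3,x,x),h(3,x,x)))) = mk(zero,t). Substituting into the earlier binding gives y := h(mk(zero,h(3,x,x)),h(3,x,x),h(3,x,x)).
Delete trivial equation zero = zero.
Bind u := tup(t,k,zero); no other remaining equation mentions u.
Decompose mk/2: x = zero,  tup(3,k,h(mk(zero,h(3,x,x)),h(3,x,x),h(3,x,x))) = t.
Bind x := zero; substituting into the remaining equation gives: tup(3,k,h(mk(zero,h(3,zero,zero)),h(3,zero,zero),h(3,zero,zero))) = t. Substituting into the earlier bindings gives y := h(mk(zero,h(3,zero,zero)),h(3,zero,zero),h(3,zero,zero)), v := h(3,zero,zero).
Bind t := tup(3,k,h(mk(zero,h(3,zero,zero)),h(3,zero,zero),h(3,zero,zero))). Substituting into the earlier binding gives u := tup(tup(3,k,h(mk(zero,h(3,zero,zero)),h(3,zero,zero),h(3,zero,zero))),k,zero).
MGU = { y ↦ h(mk(zero,h(3,zero,zero)),h(3,zero,zero),h(3,zero,zero)), v ↦ h(3,zero,zero), u ↦ tup(tup(3,k,h(mk(zero,h(3,zero,zero)),h(3,zero,zero),h(3,zero,zero))),k,zero), x ↦ zero, t ↦ tup(3,k,h(mk(zero,h(3,zero,zero)),h(3,zero,zero),h(3,zero,zero))) }, so t ↦ tup(3,k,h(mk(zero,h(3,zero,zero)),h(3,zero,zero),h(3,zero,zero))).

tup(3,k,h(mk(zero,h(3,zero,zero)),h(3,zero,zero),h(3,zero,zero)))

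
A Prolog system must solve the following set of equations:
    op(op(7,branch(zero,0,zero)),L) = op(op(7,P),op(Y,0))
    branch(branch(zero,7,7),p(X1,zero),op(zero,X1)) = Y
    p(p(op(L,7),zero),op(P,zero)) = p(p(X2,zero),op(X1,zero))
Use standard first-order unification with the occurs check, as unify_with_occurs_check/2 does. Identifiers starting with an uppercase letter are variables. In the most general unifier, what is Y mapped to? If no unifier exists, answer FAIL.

Decompose op/2: op(7,branch(zero,0,zero)) = op(7,P),  L = op(Y,0).
Decompose op/2: 7 = 7,  branch(zero,0,zero) = P.
Delete trivial equation 7 = 7.
Bind P := branch(zero,0,zero); substituting into the one remaining equation that mentions P gives: p(p(op(L,7),zero),op(branch(zero,0,zero),zero)) = p(p(X2,zero),op(X1,zero)).
Bind L := op(Y,0); substituting into the one remaining equation that mentions L gives: p(p(op(op(Y,0),7),zero),op(branch(zero,0,zero),zero)) = p(p(X2,zero),op(X1,zero)).
Bind Y := branch(branch(zero,7,7),p(X1,zero),op(zero,X1)); substituting into the remaining equation gives: p(p(op(op(branch(branch(zero,7,7),p(X1,zero),op(zero,X1)),0),7),zero),op(branch(zero,0,zero),zero)) = p(p(X2,zero),op(X1,zero)). Substituting into the earlier binding gives L := op(branch(branch(zero,7,7),p(X1,zero),op(zero,X1)),0).
Decompose p/2: p(op(op(branch(branch(zero,7,7),p(X1,zero),op(zero,X1)),0),7),zero) = p(X2,zero),  op(branch(zero,0,zero),zero) = op(X1,zero).
Decompose p/2: op(op(branch(branch(zero,7,7),p(X1,zero),op(zero,X1)),0),7) = X2,  zero = zero.
Bind X2 := op(op(branch(branch(zero,7,7),p(X1,zero),op(zero,X1)),0),7); no other remaining equation mentions X2.
Delete trivial equation zero = zero.
Decompose op/2: branch(zero,0,zero) = X1,  zero = zero.
Bind X1 := branch(zero,0,zero); no other remaining equation mentions X1. Substituting into the earlier bindings gives L := op(branch(branch(zero,7,7),p(branch(zero,0,zero),zero),op(zero,branch(zero,0,zero))),0), Y := branch(branch(zero,7,7),p(branch(zero,0,zero),zero),op(zero,branch(zero,0,zero))), X2 := op(op(branch(branch(zero,7,7),p(branch(zero,0,zero),zero),op(zero,branch(zero,0,zero))),0),7).
Delete trivial equation zero = zero.
MGU = { P -> branch(zero,0,zero), L -> op(branch(branch(zero,7,7),p(branch(zero,0,zero),zero),op(zero,branch(zero,0,zero))),0), Y -> branch(branch(zero,7,7),p(branch(zero,0,zero),zero),op(zero,branch(zero,0,zero))), X2 -> op(op(branch(branch(zero,7,7),p(branch(zero,0,zero),zero),op(zero,branch(zero,0,zero))),0),7), X1 -> branch(zero,0,zero) }, so Y -> branch(branch(zero,7,7),p(branch(zero,0,zero),zero),op(zero,branch(zero,0,zero))).

branch(branch(zero,7,7),p(branch(zero,0,zero),zero),op(zero,branch(zero,0,zero)))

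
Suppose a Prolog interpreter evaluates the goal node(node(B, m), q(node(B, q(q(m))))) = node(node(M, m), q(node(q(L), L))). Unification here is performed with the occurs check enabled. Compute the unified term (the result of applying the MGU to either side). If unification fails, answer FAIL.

Decompose node/2: node(B, m) = node(M, m),  q(node(B, q(q(m)))) = q(node(q(L), L)).
Decompose node/2: B = M,  m = m.
Bind B := M; substituting into the one remaining equation that mentions B gives: q(node(M, q(q(m)))) = q(node(q(L), L)).
Delete trivial equation m = m.
Decompose q/1: node(M, q(q(m))) = node(q(L), L).
Decompose node/2: M = q(L),  q(q(m)) = L.
Bind M := q(L); no other remaining equation mentions M. Substituting into the earlier binding gives B := q(L).
Bind L := q(q(m)). Substituting into the earlier bindings gives B := q(q(q(m))), M := q(q(q(m))).
Applying the MGU to either side gives node(node(q(q(q(m))), m), q(node(q(q(q(m))), q(q(m))))).

node(node(q(q(q(m))), m), q(node(q(q(q(m))), q(q(m)))))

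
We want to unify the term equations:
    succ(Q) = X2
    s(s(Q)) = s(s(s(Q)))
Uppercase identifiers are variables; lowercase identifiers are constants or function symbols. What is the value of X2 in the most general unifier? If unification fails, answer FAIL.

FAIL

Bind X2 := succ(Q); no other remaining equation mentions X2.
Decompose s/1: s(Q) = s(s(Q)).
Decompose s/1: Q = s(Q).
Occurs check fails: Q occurs in s(Q); the equation Q = s(Q) has no finite solution.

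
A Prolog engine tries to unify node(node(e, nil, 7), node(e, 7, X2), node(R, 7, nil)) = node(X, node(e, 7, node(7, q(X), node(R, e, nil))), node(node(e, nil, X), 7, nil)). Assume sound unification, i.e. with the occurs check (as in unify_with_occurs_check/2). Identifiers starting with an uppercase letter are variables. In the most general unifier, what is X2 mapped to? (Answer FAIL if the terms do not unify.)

Decompose node/3: node(e, nil, 7) = X,  node(e, 7, X2) = node(e, 7, node(7, q(X), node(R, e, nil))),  node(R, 7, nil) = node(node(e, nil, X), 7, nil).
Bind X := node(e, nil, 7); substituting into the remaining equations gives: node(e, 7, X2) = node(e, 7, node(7, q(node(e, nil, 7)), node(R, e, nil))),  node(R, 7, nil) = node(node(e, nil, node(e, nil, 7)), 7, nil).
Decompose node/3: e = e,  7 = 7,  X2 = node(7, q(node(e, nil, 7)), node(R, e, nil)).
Delete trivial equation e = e.
Delete trivial equation 7 = 7.
Bind X2 := node(7, q(node(e, nil, 7)), node(R, e, nil)); no other remaining equation mentions X2.
Decompose node/3: R = node(e, nil, node(e, nil, 7)),  7 = 7,  nil = nil.
Bind R := node(e, nil, node(e, nil, 7)); no other remaining equation mentions R. Substituting into the earlier binding gives X2 := node(7, q(node(e, nil, 7)), node(node(e, nil, node(e, nil, 7)), e, nil)).
Delete trivial equation 7 = 7.
Delete trivial equation nil = nil.
MGU = { X ↦ node(e, nil, 7), X2 ↦ node(7, q(node(e, nil, 7)), node(node(e, nil, node(e, nil, 7)), e, nil)), R ↦ node(e, nil, node(e, nil, 7)) }, so X2 ↦ node(7, q(node(e, nil, 7)), node(node(e, nil, node(e, nil, 7)), e, nil)).

node(7, q(node(e, nil, 7)), node(node(e, nil, node(e, nil, 7)), e, nil))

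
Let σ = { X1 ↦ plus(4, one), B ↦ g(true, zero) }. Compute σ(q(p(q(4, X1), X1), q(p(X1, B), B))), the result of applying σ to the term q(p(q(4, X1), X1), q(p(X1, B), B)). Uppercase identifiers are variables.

Replace each occurrence of X1 with plus(4, one).
Replace each occurrence of B with g(true, zero).
Result: q(p(q(4, plus(4, one)), plus(4, one)), q(p(plus(4, one), g(true, zero)), g(true, zero))).

q(p(q(4, plus(4, one)), plus(4, one)), q(p(plus(4, one), g(true, zero)), g(true, zero)))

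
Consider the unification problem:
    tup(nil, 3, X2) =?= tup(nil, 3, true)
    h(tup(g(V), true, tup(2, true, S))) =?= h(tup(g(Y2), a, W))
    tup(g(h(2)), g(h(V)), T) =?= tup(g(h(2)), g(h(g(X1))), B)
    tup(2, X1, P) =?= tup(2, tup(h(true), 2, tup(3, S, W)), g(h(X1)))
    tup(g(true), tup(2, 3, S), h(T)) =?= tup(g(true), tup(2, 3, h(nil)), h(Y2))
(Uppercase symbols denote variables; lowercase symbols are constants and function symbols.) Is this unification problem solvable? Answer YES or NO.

NO

Decompose tup/3: nil =?= nil,  3 =?= 3,  X2 =?= true.
Delete trivial equation nil =?= nil.
Delete trivial equation 3 =?= 3.
Bind X2 := true; no other remaining equation mentions X2.
Decompose h/1: tup(g(V), true, tup(2, true, S)) =?= tup(g(Y2), a, W).
Decompose tup/3: g(V) =?= g(Y2),  true =?= a,  tup(2, true, S) =?= W.
Decompose g/1: V =?= Y2.
Bind V := Y2; substituting into the one remaining equation that mentions V gives: tup(g(h(2)), g(h(Y2)), T) =?= tup(g(h(2)), g(h(g(X1))), B).
Clash: constants true and a differ; no unifier exists.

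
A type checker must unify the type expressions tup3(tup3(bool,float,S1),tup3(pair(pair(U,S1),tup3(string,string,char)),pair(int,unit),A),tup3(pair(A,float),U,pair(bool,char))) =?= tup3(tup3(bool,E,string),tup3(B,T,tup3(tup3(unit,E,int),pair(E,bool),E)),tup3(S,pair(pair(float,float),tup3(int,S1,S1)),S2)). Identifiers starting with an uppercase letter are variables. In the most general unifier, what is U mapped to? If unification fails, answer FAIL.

Decompose tup3/3: tup3(bool,float,S1) =?= tup3(bool,E,string),  tup3(pair(pair(U,S1),tup3(string,string,char)),pair(int,unit),A) =?= tup3(B,T,tup3(tup3(unit,E,int),pair(E,bool),E)),  tup3(pair(A,float),U,pair(bool,char)) =?= tup3(S,pair(pair(float,float),tup3(int,S1,S1)),S2).
Decompose tup3/3: bool =?= bool,  float =?= E,  S1 =?= string.
Delete trivial equation bool =?= bool.
Bind E := float; substituting into the one remaining equation that mentions E gives: tup3(pair(pair(U,S1),tup3(string,string,char)),pair(int,unit),A) =?= tup3(B,T,tup3(tup3(unit,float,int),pair(float,bool),float)).
Bind S1 := string; substituting into the remaining equations gives: tup3(pair(pair(U,string),tup3(string,string,char)),pair(int,unit),A) =?= tup3(B,T,tup3(tup3(unit,float,int),pair(float,bool),float)),  tup3(pair(A,float),U,pair(bool,char)) =?= tup3(S,pair(pair(float,float),tup3(int,string,string)),S2).
Decompose tup3/3: pair(pair(U,string),tup3(string,string,char)) =?= B,  pair(int,unit) =?= T,  A =?= tup3(tup3(unit,float,int),pair(float,bool),float).
Bind B := pair(pair(U,string),tup3(string,string,char)); no other remaining equation mentions B.
Bind T := pair(int,unit); no other remaining equation mentions T.
Bind A := tup3(tup3(unit,float,int),pair(float,bool),float); substituting into the remaining equation gives: tup3(pair(tup3(tup3(unit,float,int),pair(float,bool),float),float),U,pair(bool,char)) =?= tup3(S,pair(pair(float,float),tup3(int,string,string)),S2).
Decompose tup3/3: pair(tup3(tup3(unit,float,int),pair(float,bool),float),float) =?= S,  U =?= pair(pair(float,float),tup3(int,string,string)),  pair(bool,char) =?= S2.
Bind S := pair(tup3(tup3(unit,float,int),pair(float,bool),float),float); no other remaining equation mentions S.
Bind U := pair(pair(float,float),tup3(int,string,string)); no other remaining equation mentions U. Substituting into the earlier binding gives B := pair(pair(pair(pair(float,float),tup3(int,string,string)),string),tup3(string,string,char)).
Bind S2 := pair(bool,char).
MGU = { E -> float, S1 -> string, B -> pair(pair(pair(pair(float,float),tup3(int,string,string)),string),tup3(string,string,char)), T -> pair(int,unit), A -> tup3(tup3(unit,float,int),pair(float,bool),float), S -> pair(tup3(tup3(unit,float,int),pair(float,bool),float),float), U -> pair(pair(float,float),tup3(int,string,string)), S2 -> pair(bool,char) }, so U -> pair(pair(float,float),tup3(int,string,string)).

pair(pair(float,float),tup3(int,string,string))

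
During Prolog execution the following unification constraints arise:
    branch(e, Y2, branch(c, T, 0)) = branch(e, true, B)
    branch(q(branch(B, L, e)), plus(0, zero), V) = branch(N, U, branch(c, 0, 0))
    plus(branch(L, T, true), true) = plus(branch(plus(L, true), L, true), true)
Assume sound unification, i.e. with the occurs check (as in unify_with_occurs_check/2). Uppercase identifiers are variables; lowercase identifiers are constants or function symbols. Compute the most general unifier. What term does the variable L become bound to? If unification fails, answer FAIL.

Decompose branch/3: e = e,  Y2 = true,  branch(c, T, 0) = B.
Delete trivial equation e = e.
Bind Y2 := true; no other remaining equation mentions Y2.
Bind B := branch(c, T, 0); substituting into the one remaining equation that mentions B gives: branch(q(branch(branch(c, T, 0), L, e)), plus(0, zero), V) = branch(N, U, branch(c, 0, 0)).
Decompose branch/3: q(branch(branch(c, T, 0), L, e)) = N,  plus(0, zero) = U,  V = branch(c, 0, 0).
Bind N := q(branch(branch(c, T, 0), L, e)); no other remaining equation mentions N.
Bind U := plus(0, zero); no other remaining equation mentions U.
Bind V := branch(c, 0, 0); no other remaining equation mentions V.
Decompose plus/2: branch(L, T, true) = branch(plus(L, true), L, true),  true = true.
Decompose branch/3: L = plus(L, true),  T = L,  true = true.
Occurs check fails: L occurs in plus(L, true); the equation L = plus(L, true) has no finite solution.

FAIL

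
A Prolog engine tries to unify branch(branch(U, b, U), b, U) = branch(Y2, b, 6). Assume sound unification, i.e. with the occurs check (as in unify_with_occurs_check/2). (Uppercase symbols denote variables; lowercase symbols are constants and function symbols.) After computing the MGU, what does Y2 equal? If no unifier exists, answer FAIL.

branch(6, b, 6)

Decompose branch/3: branch(U, b, U) = Y2,  b = b,  U = 6.
Bind Y2 := branch(U, b, U); no other remaining equation mentions Y2.
Delete trivial equation b = b.
Bind U := 6. Substituting into the earlier binding gives Y2 := branch(6, b, 6).
MGU = { Y2 ↦ branch(6, b, 6), U ↦ 6 }, so Y2 ↦ branch(6, b, 6).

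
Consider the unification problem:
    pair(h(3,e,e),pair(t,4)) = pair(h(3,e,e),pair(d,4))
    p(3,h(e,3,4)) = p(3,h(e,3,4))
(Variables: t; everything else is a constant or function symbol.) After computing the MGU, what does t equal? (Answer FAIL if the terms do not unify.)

Decompose pair/2: h(3,e,e) = h(3,e,e),  pair(t,4) = pair(d,4).
Delete trivial equation h(3,e,e) = h(3,e,e).
Decompose pair/2: t = d,  4 = 4.
Bind t := d; no other remaining equation mentions t.
Delete trivial equation 4 = 4.
Delete trivial equation p(3,h(e,3,4)) = p(3,h(e,3,4)).
MGU = { t ↦ d }, so t ↦ d.

d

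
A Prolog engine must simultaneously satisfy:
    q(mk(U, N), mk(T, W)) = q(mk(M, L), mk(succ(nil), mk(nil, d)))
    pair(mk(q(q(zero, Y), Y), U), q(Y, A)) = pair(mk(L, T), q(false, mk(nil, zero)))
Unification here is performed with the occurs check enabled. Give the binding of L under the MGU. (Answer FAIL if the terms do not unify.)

q(q(zero, false), false)

Decompose q/2: mk(U, N) = mk(M, L),  mk(T, W) = mk(succ(nil), mk(nil, d)).
Decompose mk/2: U = M,  N = L.
Bind U := M; substituting into the one remaining equation that mentions U gives: pair(mk(q(q(zero, Y), Y), M), q(Y, A)) = pair(mk(L, T), q(false, mk(nil, zero))).
Bind N := L; no other remaining equation mentions N.
Decompose mk/2: T = succ(nil),  W = mk(nil, d).
Bind T := succ(nil); substituting into the one remaining equation that mentions T gives: pair(mk(q(q(zero, Y), Y), M), q(Y, A)) = pair(mk(L, succ(nil)), q(false, mk(nil, zero))).
Bind W := mk(nil, d); no other remaining equation mentions W.
Decompose pair/2: mk(q(q(zero, Y), Y), M) = mk(L, succ(nil)),  q(Y, A) = q(false, mk(nil, zero)).
Decompose mk/2: q(q(zero, Y), Y) = L,  M = succ(nil).
Bind L := q(q(zero, Y), Y); no other remaining equation mentions L. Substituting into the earlier binding gives N := q(q(zero, Y), Y).
Bind M := succ(nil); no other remaining equation mentions M. Substituting into the earlier binding gives U := succ(nil).
Decompose q/2: Y = false,  A = mk(nil, zero).
Bind Y := false; no other remaining equation mentions Y. Substituting into the earlier bindings gives N := q(q(zero, false), false), L := q(q(zero, false), false).
Bind A := mk(nil, zero).
MGU = { U = succ(nil), N = q(q(zero, false), false), T = succ(nil), W = mk(nil, d), L = q(q(zero, false), false), M = succ(nil), Y = false, A = mk(nil, zero) }, so L = q(q(zero, false), false).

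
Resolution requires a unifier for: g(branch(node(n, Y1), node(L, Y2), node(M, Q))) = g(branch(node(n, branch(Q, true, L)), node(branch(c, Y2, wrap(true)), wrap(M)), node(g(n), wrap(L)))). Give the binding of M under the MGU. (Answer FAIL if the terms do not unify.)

g(n)

Decompose g/1: branch(node(n, Y1), node(L, Y2), node(M, Q)) = branch(node(n, branch(Q, true, L)), node(branch(c, Y2, wrap(true)), wrap(M)), node(g(n), wrap(L))).
Decompose branch/3: node(n, Y1) = node(n, branch(Q, true, L)),  node(L, Y2) = node(branch(c, Y2, wrap(true)), wrap(M)),  node(M, Q) = node(g(n), wrap(L)).
Decompose node/2: n = n,  Y1 = branch(Q, true, L).
Delete trivial equation n = n.
Bind Y1 := branch(Q, true, L); no other remaining equation mentions Y1.
Decompose node/2: L = branch(c, Y2, wrap(true)),  Y2 = wrap(M).
Bind L := branch(c, Y2, wrap(true)); substituting into the one remaining equation that mentions L gives: node(M, Q) = node(g(n), wrap(branch(c, Y2, wrap(true)))). Substituting into the earlier binding gives Y1 := branch(Q, true, branch(c, Y2, wrap(true))).
Bind Y2 := wrap(M); substituting into the remaining equation gives: node(M, Q) = node(g(n), wrap(branch(c, wrap(M), wrap(true)))). Substituting into the earlier bindings gives Y1 := branch(Q, true, branch(c, wrap(M), wrap(true))), L := branch(c, wrap(M), wrap(true)).
Decompose node/2: M = g(n),  Q = wrap(branch(c, wrap(M), wrap(true))).
Bind M := g(n); substituting into the remaining equation gives: Q = wrap(branch(c, wrap(g(n)), wrap(true))). Substituting into the earlier bindings gives Y1 := branch(Q, true, branch(c, wrap(g(n)), wrap(true))), L := branch(c, wrap(g(n)), wrap(true)), Y2 := wrap(g(n)).
Bind Q := wrap(branch(c, wrap(g(n)), wrap(true))). Substituting into the earlier binding gives Y1 := branch(wrap(branch(c, wrap(g(n)), wrap(true))), true, branch(c, wrap(g(n)), wrap(true))).
MGU = { Y1 -> branch(wrap(branch(c, wrap(g(n)), wrap(true))), true, branch(c, wrap(g(n)), wrap(true))), L -> branch(c, wrap(g(n)), wrap(true)), Y2 -> wrap(g(n)), M -> g(n), Q -> wrap(branch(c, wrap(g(n)), wrap(true))) }, so M -> g(n).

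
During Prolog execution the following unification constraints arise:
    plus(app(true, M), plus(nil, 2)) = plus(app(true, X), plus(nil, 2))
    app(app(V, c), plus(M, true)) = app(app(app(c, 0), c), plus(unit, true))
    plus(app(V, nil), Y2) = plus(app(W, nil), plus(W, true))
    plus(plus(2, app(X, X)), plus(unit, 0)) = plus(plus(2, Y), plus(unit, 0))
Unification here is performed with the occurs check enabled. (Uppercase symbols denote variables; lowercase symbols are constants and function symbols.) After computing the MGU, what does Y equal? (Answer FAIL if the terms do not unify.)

Decompose plus/2: app(true, M) = app(true, X),  plus(nil, 2) = plus(nil, 2).
Decompose app/2: true = true,  M = X.
Delete trivial equation true = true.
Bind M := X; substituting into the one remaining equation that mentions M gives: app(app(V, c), plus(X, true)) = app(app(app(c, 0), c), plus(unit, true)).
Delete trivial equation plus(nil, 2) = plus(nil, 2).
Decompose app/2: app(V, c) = app(app(c, 0), c),  plus(X, true) = plus(unit, true).
Decompose app/2: V = app(c, 0),  c = c.
Bind V := app(c, 0); substituting into the one remaining equation that mentions V gives: plus(app(app(c, 0), nil), Y2) = plus(app(W, nil), plus(W, true)).
Delete trivial equation c = c.
Decompose plus/2: X = unit,  true = true.
Bind X := unit; substituting into the one remaining equation that mentions X gives: plus(plus(2, app(unit, unit)), plus(unit, 0)) = plus(plus(2, Y), plus(unit, 0)). Substituting into the earlier binding gives M := unit.
Delete trivial equation true = true.
Decompose plus/2: app(app(c, 0), nil) = app(W, nil),  Y2 = plus(W, true).
Decompose app/2: app(c, 0) = W,  nil = nil.
Bind W := app(c, 0); substituting into the one remaining equation that mentions W gives: Y2 = plus(app(c, 0), true).
Delete trivial equation nil = nil.
Bind Y2 := plus(app(c, 0), true); no other remaining equation mentions Y2.
Decompose plus/2: plus(2, app(unit, unit)) = plus(2, Y),  plus(unit, 0) = plus(unit, 0).
Decompose plus/2: 2 = 2,  app(unit, unit) = Y.
Delete trivial equation 2 = 2.
Bind Y := app(unit, unit); no other remaining equation mentions Y.
Delete trivial equation plus(unit, 0) = plus(unit, 0).
MGU = { M = unit, V = app(c, 0), X = unit, W = app(c, 0), Y2 = plus(app(c, 0), true), Y = app(unit, unit) }, so Y = app(unit, unit).

app(unit, unit)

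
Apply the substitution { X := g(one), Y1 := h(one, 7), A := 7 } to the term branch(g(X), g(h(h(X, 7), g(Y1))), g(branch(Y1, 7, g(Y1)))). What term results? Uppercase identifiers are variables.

branch(g(g(one)), g(h(h(g(one), 7), g(h(one, 7)))), g(branch(h(one, 7), 7, g(h(one, 7)))))

Replace each occurrence of X with g(one).
Replace each occurrence of Y1 with h(one, 7).
Result: branch(g(g(one)), g(h(h(g(one), 7), g(h(one, 7)))), g(branch(h(one, 7), 7, g(h(one, 7))))).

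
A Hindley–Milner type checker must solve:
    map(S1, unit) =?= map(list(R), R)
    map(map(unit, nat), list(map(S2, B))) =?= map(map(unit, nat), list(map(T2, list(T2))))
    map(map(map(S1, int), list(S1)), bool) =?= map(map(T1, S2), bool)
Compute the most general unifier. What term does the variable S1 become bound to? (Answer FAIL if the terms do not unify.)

Decompose map/2: S1 =?= list(R),  unit =?= R.
Bind S1 := list(R); substituting into the one remaining equation that mentions S1 gives: map(map(map(list(R), int), list(list(R))), bool) =?= map(map(T1, S2), bool).
Bind R := unit; substituting into the one remaining equation that mentions R gives: map(map(map(list(unit), int), list(list(unit))), bool) =?= map(map(T1, S2), bool). Substituting into the earlier binding gives S1 := list(unit).
Decompose map/2: map(unit, nat) =?= map(unit, nat),  list(map(S2, B)) =?= list(map(T2, list(T2))).
Delete trivial equation map(unit, nat) =?= map(unit, nat).
Decompose list/1: map(S2, B) =?= map(T2, list(T2)).
Decompose map/2: S2 =?= T2,  B =?= list(T2).
Bind S2 := T2; substituting into the one remaining equation that mentions S2 gives: map(map(map(list(unit), int), list(list(unit))), bool) =?= map(map(T1, T2), bool).
Bind B := list(T2); no other remaining equation mentions B.
Decompose map/2: map(map(list(unit), int), list(list(unit))) =?= map(T1, T2),  bool =?= bool.
Decompose map/2: map(list(unit), int) =?= T1,  list(list(unit)) =?= T2.
Bind T1 := map(list(unit), int); no other remaining equation mentions T1.
Bind T2 := list(list(unit)); no other remaining equation mentions T2. Substituting into the earlier bindings gives S2 := list(list(unit)), B := list(list(list(unit))).
Delete trivial equation bool =?= bool.
MGU = { S1 := list(unit), R := unit, S2 := list(list(unit)), B := list(list(list(unit))), T1 := map(list(unit), int), T2 := list(list(unit)) }, so S1 := list(unit).

list(unit)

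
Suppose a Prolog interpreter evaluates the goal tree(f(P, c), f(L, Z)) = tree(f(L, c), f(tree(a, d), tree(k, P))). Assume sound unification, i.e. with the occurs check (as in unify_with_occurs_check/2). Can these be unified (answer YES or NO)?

YES

Decompose tree/2: f(P, c) = f(L, c),  f(L, Z) = f(tree(a, d), tree(k, P)).
Decompose f/2: P = L,  c = c.
Bind P := L; substituting into the one remaining equation that mentions P gives: f(L, Z) = f(tree(a, d), tree(k, L)).
Delete trivial equation c = c.
Decompose f/2: L = tree(a, d),  Z = tree(k, L).
Bind L := tree(a, d); substituting into the remaining equation gives: Z = tree(k, tree(a, d)). Substituting into the earlier binding gives P := tree(a, d).
Bind Z := tree(k, tree(a, d)).
No equations remain and no clash or occurs-check failure arose, so a unifier exists.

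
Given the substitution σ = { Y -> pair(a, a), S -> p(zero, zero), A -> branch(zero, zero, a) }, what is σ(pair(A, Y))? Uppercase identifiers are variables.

Replace each occurrence of Y with pair(a, a).
Replace each occurrence of A with branch(zero, zero, a).
Result: pair(branch(zero, zero, a), pair(a, a)).

pair(branch(zero, zero, a), pair(a, a))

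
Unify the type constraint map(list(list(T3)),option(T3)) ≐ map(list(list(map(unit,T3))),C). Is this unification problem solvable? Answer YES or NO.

Decompose map/2: list(list(T3)) ≐ list(list(map(unit,T3))),  option(T3) ≐ C.
Decompose list/1: list(T3) ≐ list(map(unit,T3)).
Decompose list/1: T3 ≐ map(unit,T3).
Occurs check fails: T3 occurs in map(unit,T3); the equation T3 ≐ map(unit,T3) has no finite solution.

NO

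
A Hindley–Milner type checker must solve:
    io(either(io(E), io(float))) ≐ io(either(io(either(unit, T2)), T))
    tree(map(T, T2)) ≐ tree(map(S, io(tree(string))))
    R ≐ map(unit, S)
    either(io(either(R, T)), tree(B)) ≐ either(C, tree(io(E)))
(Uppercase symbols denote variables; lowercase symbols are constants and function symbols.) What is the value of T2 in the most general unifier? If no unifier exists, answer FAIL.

io(tree(string))

Decompose io/1: either(io(E), io(float)) ≐ either(io(either(unit, T2)), T).
Decompose either/2: io(E) ≐ io(either(unit, T2)),  io(float) ≐ T.
Decompose io/1: E ≐ either(unit, T2).
Bind E := either(unit, T2); substituting into the one remaining equation that mentions E gives: either(io(either(R, T)), tree(B)) ≐ either(C, tree(io(either(unit, T2)))).
Bind T := io(float); substituting into the 2 remaining equations that mention T gives: tree(map(io(float), T2)) ≐ tree(map(S, io(tree(string)))),  either(io(either(R, io(float))), tree(B)) ≐ either(C, tree(io(either(unit, T2)))).
Decompose tree/1: map(io(float), T2) ≐ map(S, io(tree(string))).
Decompose map/2: io(float) ≐ S,  T2 ≐ io(tree(string)).
Bind S := io(float); substituting into the one remaining equation that mentions S gives: R ≐ map(unit, io(float)).
Bind T2 := io(tree(string)); substituting into the one remaining equation that mentions T2 gives: either(io(either(R, io(float))), tree(B)) ≐ either(C, tree(io(either(unit, io(tree(string)))))). Substituting into the earlier binding gives E := either(unit, io(tree(string))).
Bind R := map(unit, io(float)); substituting into the remaining equation gives: either(io(either(map(unit, io(float)), io(float))), tree(B)) ≐ either(C, tree(io(either(unit, io(tree(string)))))).
Decompose either/2: io(either(map(unit, io(float)), io(float))) ≐ C,  tree(B) ≐ tree(io(either(unit, io(tree(string))))).
Bind C := io(either(map(unit, io(float)), io(float))); no other remaining equation mentions C.
Decompose tree/1: B ≐ io(either(unit, io(tree(string)))).
Bind B := io(either(unit, io(tree(string)))).
MGU = { E := either(unit, io(tree(string))), T := io(float), S := io(float), T2 := io(tree(string)), R := map(unit, io(float)), C := io(either(map(unit, io(float)), io(float))), B := io(either(unit, io(tree(string)))) }, so T2 := io(tree(string)).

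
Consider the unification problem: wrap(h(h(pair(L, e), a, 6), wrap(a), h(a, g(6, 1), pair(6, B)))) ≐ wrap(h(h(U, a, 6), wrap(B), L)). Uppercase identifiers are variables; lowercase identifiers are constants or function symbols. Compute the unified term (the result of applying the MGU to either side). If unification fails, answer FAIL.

wrap(h(h(pair(h(a, g(6, 1), pair(6, a)), e), a, 6), wrap(a), h(a, g(6, 1), pair(6, a))))

Decompose wrap/1: h(h(pair(L, e), a, 6), wrap(a), h(a, g(6, 1), pair(6, B))) ≐ h(h(U, a, 6), wrap(B), L).
Decompose h/3: h(pair(L, e), a, 6) ≐ h(U, a, 6),  wrap(a) ≐ wrap(B),  h(a, g(6, 1), pair(6, B)) ≐ L.
Decompose h/3: pair(L, e) ≐ U,  a ≐ a,  6 ≐ 6.
Bind U := pair(L, e); no other remaining equation mentions U.
Delete trivial equation a ≐ a.
Delete trivial equation 6 ≐ 6.
Decompose wrap/1: a ≐ B.
Bind B := a; substituting into the remaining equation gives: h(a, g(6, 1), pair(6, a)) ≐ L.
Bind L := h(a, g(6, 1), pair(6, a)). Substituting into the earlier binding gives U := pair(h(a, g(6, 1), pair(6, a)), e).
Applying the MGU to either side gives wrap(h(h(pair(h(a, g(6, 1), pair(6, a)), e), a, 6), wrap(a), h(a, g(6, 1), pair(6, a)))).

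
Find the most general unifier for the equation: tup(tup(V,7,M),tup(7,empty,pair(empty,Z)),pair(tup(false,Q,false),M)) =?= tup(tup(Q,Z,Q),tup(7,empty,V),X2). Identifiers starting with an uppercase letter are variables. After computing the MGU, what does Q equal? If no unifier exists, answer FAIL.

Decompose tup/3: tup(V,7,M) =?= tup(Q,Z,Q),  tup(7,empty,pair(empty,Z)) =?= tup(7,empty,V),  pair(tup(false,Q,false),M) =?= X2.
Decompose tup/3: V =?= Q,  7 =?= Z,  M =?= Q.
Bind V := Q; substituting into the one remaining equation that mentions V gives: tup(7,empty,pair(empty,Z)) =?= tup(7,empty,Q).
Bind Z := 7; substituting into the one remaining equation that mentions Z gives: tup(7,empty,pair(empty,7)) =?= tup(7,empty,Q).
Bind M := Q; substituting into the one remaining equation that mentions M gives: pair(tup(false,Q,false),Q) =?= X2.
Decompose tup/3: 7 =?= 7,  empty =?= empty,  pair(empty,7) =?= Q.
Delete trivial equation 7 =?= 7.
Delete trivial equation empty =?= empty.
Bind Q := pair(empty,7); substituting into the remaining equation gives: pair(tup(false,pair(empty,7),false),pair(empty,7)) =?= X2. Substituting into the earlier bindings gives V := pair(empty,7), M := pair(empty,7).
Bind X2 := pair(tup(false,pair(empty,7),false),pair(empty,7)).
MGU = { V := pair(empty,7), Z := 7, M := pair(empty,7), Q := pair(empty,7), X2 := pair(tup(false,pair(empty,7),false),pair(empty,7)) }, so Q := pair(empty,7).

pair(empty,7)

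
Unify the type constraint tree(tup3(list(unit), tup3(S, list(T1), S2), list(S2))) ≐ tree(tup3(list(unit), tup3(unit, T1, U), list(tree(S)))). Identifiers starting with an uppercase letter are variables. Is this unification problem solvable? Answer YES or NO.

NO

Decompose tree/1: tup3(list(unit), tup3(S, list(T1), S2), list(S2)) ≐ tup3(list(unit), tup3(unit, T1, U), list(tree(S))).
Decompose tup3/3: list(unit) ≐ list(unit),  tup3(S, list(T1), S2) ≐ tup3(unit, T1, U),  list(S2) ≐ list(tree(S)).
Delete trivial equation list(unit) ≐ list(unit).
Decompose tup3/3: S ≐ unit,  list(T1) ≐ T1,  S2 ≐ U.
Bind S := unit; substituting into the one remaining equation that mentions S gives: list(S2) ≐ list(tree(unit)).
Occurs check fails: T1 occurs in list(T1); the equation T1 ≐ list(T1) has no finite solution.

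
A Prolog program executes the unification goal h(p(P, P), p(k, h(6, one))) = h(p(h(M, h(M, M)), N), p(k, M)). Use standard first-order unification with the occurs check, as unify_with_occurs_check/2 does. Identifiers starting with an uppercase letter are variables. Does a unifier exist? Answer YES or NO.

YES

Decompose h/2: p(P, P) = p(h(M, h(M, M)), N),  p(k, h(6, one)) = p(k, M).
Decompose p/2: P = h(M, h(M, M)),  P = N.
Bind P := h(M, h(M, M)); substituting into the one remaining equation that mentions P gives: h(M, h(M, M)) = N.
Bind N := h(M, h(M, M)); no other remaining equation mentions N.
Decompose p/2: k = k,  h(6, one) = M.
Delete trivial equation k = k.
Bind M := h(6, one). Substituting into the earlier bindings gives P := h(h(6, one), h(h(6, one), h(6, one))), N := h(h(6, one), h(h(6, one), h(6, one))).
No equations remain and no clash or occurs-check failure arose, so a unifier exists.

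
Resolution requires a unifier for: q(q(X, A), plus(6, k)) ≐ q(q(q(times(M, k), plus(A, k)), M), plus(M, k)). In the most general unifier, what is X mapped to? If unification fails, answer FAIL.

q(times(6, k), plus(6, k))

Decompose q/2: q(X, A) ≐ q(q(times(M, k), plus(A, k)), M),  plus(6, k) ≐ plus(M, k).
Decompose q/2: X ≐ q(times(M, k), plus(A, k)),  A ≐ M.
Bind X := q(times(M, k), plus(A, k)); no other remaining equation mentions X.
Bind A := M; no other remaining equation mentions A. Substituting into the earlier binding gives X := q(times(M, k), plus(M, k)).
Decompose plus/2: 6 ≐ M,  k ≐ k.
Bind M := 6; no other remaining equation mentions M. Substituting into the earlier bindings gives X := q(times(6, k), plus(6, k)), A := 6.
Delete trivial equation k ≐ k.
MGU = { X -> q(times(6, k), plus(6, k)), A -> 6, M -> 6 }, so X -> q(times(6, k), plus(6, k)).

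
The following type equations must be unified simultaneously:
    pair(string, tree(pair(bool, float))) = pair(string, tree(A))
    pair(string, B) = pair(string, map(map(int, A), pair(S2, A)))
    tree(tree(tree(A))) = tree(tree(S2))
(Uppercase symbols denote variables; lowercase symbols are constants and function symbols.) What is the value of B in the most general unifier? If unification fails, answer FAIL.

Decompose pair/2: string = string,  tree(pair(bool, float)) = tree(A).
Delete trivial equation string = string.
Decompose tree/1: pair(bool, float) = A.
Bind A := pair(bool, float); substituting into the remaining equations gives: pair(string, B) = pair(string, map(map(int, pair(bool, float)), pair(S2, pair(bool, float)))),  tree(tree(tree(pair(bool, float)))) = tree(tree(S2)).
Decompose pair/2: string = string,  B = map(map(int, pair(bool, float)), pair(S2, pair(bool, float))).
Delete trivial equation string = string.
Bind B := map(map(int, pair(bool, float)), pair(S2, pair(bool, float))); no other remaining equation mentions B.
Decompose tree/1: tree(tree(pair(bool, float))) = tree(S2).
Decompose tree/1: tree(pair(bool, float)) = S2.
Bind S2 := tree(pair(bool, float)). Substituting into the earlier binding gives B := map(map(int, pair(bool, float)), pair(tree(pair(bool, float)), pair(bool, float))).
MGU = { A -> pair(bool, float), B -> map(map(int, pair(bool, float)), pair(tree(pair(bool, float)), pair(bool, float))), S2 -> tree(pair(bool, float)) }, so B -> map(map(int, pair(bool, float)), pair(tree(pair(bool, float)), pair(bool, float))).

map(map(int, pair(bool, float)), pair(tree(pair(bool, float)), pair(bool, float)))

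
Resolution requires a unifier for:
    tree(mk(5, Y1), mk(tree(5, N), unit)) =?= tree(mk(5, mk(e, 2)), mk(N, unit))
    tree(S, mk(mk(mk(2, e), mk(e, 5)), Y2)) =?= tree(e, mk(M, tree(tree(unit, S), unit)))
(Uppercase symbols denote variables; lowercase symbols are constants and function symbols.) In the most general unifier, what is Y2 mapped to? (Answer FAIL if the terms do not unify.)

FAIL

Decompose tree/2: mk(5, Y1) =?= mk(5, mk(e, 2)),  mk(tree(5, N), unit) =?= mk(N, unit).
Decompose mk/2: 5 =?= 5,  Y1 =?= mk(e, 2).
Delete trivial equation 5 =?= 5.
Bind Y1 := mk(e, 2); no other remaining equation mentions Y1.
Decompose mk/2: tree(5, N) =?= N,  unit =?= unit.
Occurs check fails: N occurs in tree(5, N); the equation N =?= tree(5, N) has no finite solution.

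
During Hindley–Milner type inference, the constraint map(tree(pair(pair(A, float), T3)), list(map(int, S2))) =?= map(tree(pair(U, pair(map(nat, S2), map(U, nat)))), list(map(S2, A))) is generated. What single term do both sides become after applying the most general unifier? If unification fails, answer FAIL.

Decompose map/2: tree(pair(pair(A, float), T3)) =?= tree(pair(U, pair(map(nat, S2), map(U, nat)))),  list(map(int, S2)) =?= list(map(S2, A)).
Decompose tree/1: pair(pair(A, float), T3) =?= pair(U, pair(map(nat, S2), map(U, nat))).
Decompose pair/2: pair(A, float) =?= U,  T3 =?= pair(map(nat, S2), map(U, nat)).
Bind U := pair(A, float); substituting into the one remaining equation that mentions U gives: T3 =?= pair(map(nat, S2), map(pair(A, float), nat)).
Bind T3 := pair(map(nat, S2), map(pair(A, float), nat)); no other remaining equation mentions T3.
Decompose list/1: map(int, S2) =?= map(S2, A).
Decompose map/2: int =?= S2,  S2 =?= A.
Bind S2 := int; substituting into the remaining equation gives: int =?= A. Substituting into the earlier binding gives T3 := pair(map(nat, int), map(pair(A, float), nat)).
Bind A := int. Substituting into the earlier bindings gives U := pair(int, float), T3 := pair(map(nat, int), map(pair(int, float), nat)).
Applying the MGU to either side gives map(tree(pair(pair(int, float), pair(map(nat, int), map(pair(int, float), nat)))), list(map(int, int))).

map(tree(pair(pair(int, float), pair(map(nat, int), map(pair(int, float), nat)))), list(map(int, int)))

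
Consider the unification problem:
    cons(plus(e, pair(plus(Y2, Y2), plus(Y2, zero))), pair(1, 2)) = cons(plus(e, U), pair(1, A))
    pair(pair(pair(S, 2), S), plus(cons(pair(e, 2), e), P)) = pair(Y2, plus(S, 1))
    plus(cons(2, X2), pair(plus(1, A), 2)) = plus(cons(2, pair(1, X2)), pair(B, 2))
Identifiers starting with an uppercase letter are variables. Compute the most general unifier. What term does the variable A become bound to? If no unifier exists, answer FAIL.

FAIL

Decompose cons/2: plus(e, pair(plus(Y2, Y2), plus(Y2, zero))) = plus(e, U),  pair(1, 2) = pair(1, A).
Decompose plus/2: e = e,  pair(plus(Y2, Y2), plus(Y2, zero)) = U.
Delete trivial equation e = e.
Bind U := pair(plus(Y2, Y2), plus(Y2, zero)); no other remaining equation mentions U.
Decompose pair/2: 1 = 1,  2 = A.
Delete trivial equation 1 = 1.
Bind A := 2; substituting into the one remaining equation that mentions A gives: plus(cons(2, X2), pair(plus(1, 2), 2)) = plus(cons(2, pair(1, X2)), pair(B, 2)).
Decompose pair/2: pair(pair(S, 2), S) = Y2,  plus(cons(pair(e, 2), e), P) = plus(S, 1).
Bind Y2 := pair(pair(S, 2), S); no other remaining equation mentions Y2. Substituting into the earlier binding gives U := pair(plus(pair(pair(S, 2), S), pair(pair(S, 2), S)), plus(pair(pair(S, 2), S), zero)).
Decompose plus/2: cons(pair(e, 2), e) = S,  P = 1.
Bind S := cons(pair(e, 2), e); no other remaining equation mentions S. Substituting into the earlier bindings gives U := pair(plus(pair(pair(cons(pair(e, 2), e), 2), cons(pair(e, 2), e)), pair(pair(cons(pair(e, 2), e), 2), cons(pair(e, 2), e))), plus(pair(pair(cons(pair(e, 2), e), 2), cons(pair(e, 2), e)), zero)), Y2 := pair(pair(cons(pair(e, 2), e), 2), cons(pair(e, 2), e)).
Bind P := 1; no other remaining equation mentions P.
Decompose plus/2: cons(2, X2) = cons(2, pair(1, X2)),  pair(plus(1, 2), 2) = pair(B, 2).
Decompose cons/2: 2 = 2,  X2 = pair(1, X2).
Delete trivial equation 2 = 2.
Occurs check fails: X2 occurs in pair(1, X2); the equation X2 = pair(1, X2) has no finite solution.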